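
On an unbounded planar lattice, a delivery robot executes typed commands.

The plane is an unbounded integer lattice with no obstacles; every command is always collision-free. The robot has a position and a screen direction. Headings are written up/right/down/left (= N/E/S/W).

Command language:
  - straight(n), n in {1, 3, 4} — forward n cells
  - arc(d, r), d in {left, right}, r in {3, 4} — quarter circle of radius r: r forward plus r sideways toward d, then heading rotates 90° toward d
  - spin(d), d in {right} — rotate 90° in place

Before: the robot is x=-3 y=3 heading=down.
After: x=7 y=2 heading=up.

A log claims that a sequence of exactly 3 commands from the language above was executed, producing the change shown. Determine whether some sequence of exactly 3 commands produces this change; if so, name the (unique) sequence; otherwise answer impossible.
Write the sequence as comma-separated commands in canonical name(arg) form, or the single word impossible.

arc(left, 4), straight(3), arc(left, 3)

key: position moved to (7,2) AND the heading swung to N — translation plus rotation needed
begin: x=-3 y=3 heading=down
t=1 arc(left, 4) ⇒ x=1 y=-1 heading=right
t=2 straight(3) ⇒ x=4 y=-1 heading=right
t=3 arc(left, 3) ⇒ x=7 y=2 heading=up
uniquely the one of 512 3-step routes that fits.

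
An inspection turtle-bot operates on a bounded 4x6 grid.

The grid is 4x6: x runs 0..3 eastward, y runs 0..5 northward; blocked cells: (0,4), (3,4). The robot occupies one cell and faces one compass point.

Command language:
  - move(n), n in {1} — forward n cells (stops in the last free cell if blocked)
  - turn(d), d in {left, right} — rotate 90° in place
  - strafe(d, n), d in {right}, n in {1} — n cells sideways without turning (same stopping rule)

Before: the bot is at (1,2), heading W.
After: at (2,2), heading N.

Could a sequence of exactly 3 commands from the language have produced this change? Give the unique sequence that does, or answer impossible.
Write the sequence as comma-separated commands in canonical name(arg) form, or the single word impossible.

all 64 sequences checked — none match.

impossible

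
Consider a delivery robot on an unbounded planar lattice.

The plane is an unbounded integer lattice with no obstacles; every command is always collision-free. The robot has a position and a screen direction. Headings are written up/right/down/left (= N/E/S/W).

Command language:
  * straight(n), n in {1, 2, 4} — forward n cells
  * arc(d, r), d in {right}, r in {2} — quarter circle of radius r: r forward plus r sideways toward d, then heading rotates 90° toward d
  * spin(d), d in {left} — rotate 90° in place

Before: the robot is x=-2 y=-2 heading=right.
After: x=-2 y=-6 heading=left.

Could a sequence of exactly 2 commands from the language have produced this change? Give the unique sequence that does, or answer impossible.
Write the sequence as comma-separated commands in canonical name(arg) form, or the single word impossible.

arc(right, 2), arc(right, 2)

key: position moved to (-2,-6) AND the heading swung to W — translation plus rotation needed
initial: x=-2 y=-2 heading=right
step 1 (arc(right, 2)): x=0 y=-4 heading=down
step 2 (arc(right, 2)): x=-2 y=-6 heading=left
all 25 alternatives checked — unique.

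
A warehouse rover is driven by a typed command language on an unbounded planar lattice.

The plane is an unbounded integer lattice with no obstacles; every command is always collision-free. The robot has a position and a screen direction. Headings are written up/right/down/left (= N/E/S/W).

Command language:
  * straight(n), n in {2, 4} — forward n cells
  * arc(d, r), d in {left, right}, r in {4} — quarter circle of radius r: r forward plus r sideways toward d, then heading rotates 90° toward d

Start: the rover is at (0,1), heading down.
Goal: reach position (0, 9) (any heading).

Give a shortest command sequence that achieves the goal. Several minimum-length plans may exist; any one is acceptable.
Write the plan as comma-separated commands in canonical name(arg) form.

arc(right, 4), arc(right, 4), arc(right, 4), arc(left, 4)

begin: at (0,1), heading down
[1] after arc(right, 4): at (-4,-3), heading left
[2] after arc(right, 4): at (-8,1), heading up
[3] after arc(right, 4): at (-4,5), heading right
[4] after arc(left, 4): at (0,9), heading up
nothing shorter than 4 reaches the goal.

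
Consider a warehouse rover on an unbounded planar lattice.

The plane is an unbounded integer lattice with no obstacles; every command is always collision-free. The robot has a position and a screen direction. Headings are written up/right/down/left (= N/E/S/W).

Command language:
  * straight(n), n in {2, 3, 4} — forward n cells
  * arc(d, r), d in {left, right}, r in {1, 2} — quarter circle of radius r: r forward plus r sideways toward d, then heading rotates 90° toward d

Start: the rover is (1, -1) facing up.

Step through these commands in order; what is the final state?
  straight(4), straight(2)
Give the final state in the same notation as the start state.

start: (1, -1) facing up
step 1 (straight(4)): (1, 3) facing up
step 2 (straight(2)): (1, 5) facing up

(1, 5) facing up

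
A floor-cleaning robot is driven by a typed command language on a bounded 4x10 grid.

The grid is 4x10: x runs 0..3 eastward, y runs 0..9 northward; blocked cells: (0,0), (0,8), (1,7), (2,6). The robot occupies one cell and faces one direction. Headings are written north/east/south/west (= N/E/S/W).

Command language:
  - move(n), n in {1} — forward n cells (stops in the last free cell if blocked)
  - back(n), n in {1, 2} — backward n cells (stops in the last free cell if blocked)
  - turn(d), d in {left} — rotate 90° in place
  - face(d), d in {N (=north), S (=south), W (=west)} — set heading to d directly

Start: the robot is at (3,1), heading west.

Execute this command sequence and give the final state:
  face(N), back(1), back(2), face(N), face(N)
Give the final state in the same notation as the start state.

from: at (3,1), heading west
1. face(N) → at (3,1), heading north
2. back(1) → at (3,0), heading north
3. back(2) → at (3,0), heading north
4. face(N) → at (3,0), heading north
5. face(N) → at (3,0), heading north

at (3,0), heading north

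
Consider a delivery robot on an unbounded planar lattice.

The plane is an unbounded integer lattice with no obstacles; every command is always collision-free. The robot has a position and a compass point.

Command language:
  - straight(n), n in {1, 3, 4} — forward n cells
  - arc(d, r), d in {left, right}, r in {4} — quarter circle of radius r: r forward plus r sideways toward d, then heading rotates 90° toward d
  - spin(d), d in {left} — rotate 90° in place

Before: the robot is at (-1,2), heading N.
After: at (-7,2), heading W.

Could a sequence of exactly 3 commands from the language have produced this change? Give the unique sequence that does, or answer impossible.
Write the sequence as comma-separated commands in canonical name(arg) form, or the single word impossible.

key: position moved to (-7,2) AND the heading swung to W — translation plus rotation needed
from: at (-1,2), heading N
t=1 spin(left) ⇒ at (-1,2), heading W
t=2 straight(3) ⇒ at (-4,2), heading W
t=3 straight(3) ⇒ at (-7,2), heading W
no rival 3-sequence matches.

spin(left), straight(3), straight(3)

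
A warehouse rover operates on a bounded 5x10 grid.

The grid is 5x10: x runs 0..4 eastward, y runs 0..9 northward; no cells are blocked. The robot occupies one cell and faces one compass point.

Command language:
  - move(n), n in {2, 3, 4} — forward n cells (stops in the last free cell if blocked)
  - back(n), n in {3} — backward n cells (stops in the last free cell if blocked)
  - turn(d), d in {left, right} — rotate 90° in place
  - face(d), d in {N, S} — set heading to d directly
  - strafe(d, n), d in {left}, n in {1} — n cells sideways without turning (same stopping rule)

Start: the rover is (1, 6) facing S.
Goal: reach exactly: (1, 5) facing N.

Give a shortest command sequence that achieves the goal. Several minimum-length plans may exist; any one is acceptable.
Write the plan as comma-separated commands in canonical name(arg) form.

back(3), move(4), face(N)

initial: (1, 6) facing S
step 1 (back(3)): (1, 9) facing S
step 2 (move(4)): (1, 5) facing S
step 3 (face(N)): (1, 5) facing N
minimal: 3 command(s), checked below 3.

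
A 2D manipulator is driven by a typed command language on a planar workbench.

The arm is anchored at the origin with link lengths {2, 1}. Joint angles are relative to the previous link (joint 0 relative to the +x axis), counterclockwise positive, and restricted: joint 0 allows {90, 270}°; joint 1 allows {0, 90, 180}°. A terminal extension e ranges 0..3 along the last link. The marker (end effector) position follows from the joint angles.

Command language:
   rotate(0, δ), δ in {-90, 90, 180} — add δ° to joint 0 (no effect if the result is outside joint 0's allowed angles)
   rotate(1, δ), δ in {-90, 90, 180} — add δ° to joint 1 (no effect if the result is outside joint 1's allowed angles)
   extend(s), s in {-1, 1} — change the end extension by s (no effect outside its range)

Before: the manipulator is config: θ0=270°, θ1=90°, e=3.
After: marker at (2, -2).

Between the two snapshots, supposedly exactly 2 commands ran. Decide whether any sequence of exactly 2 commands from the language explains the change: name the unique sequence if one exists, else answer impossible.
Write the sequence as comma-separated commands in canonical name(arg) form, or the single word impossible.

begin: config: θ0=270°, θ1=90°, e=3
step 1 (extend(-1)): config: θ0=270°, θ1=90°, e=2
step 2 (extend(-1)): config: θ0=270°, θ1=90°, e=1
uniquely the one of 64 2-step routes that fits.

extend(-1), extend(-1)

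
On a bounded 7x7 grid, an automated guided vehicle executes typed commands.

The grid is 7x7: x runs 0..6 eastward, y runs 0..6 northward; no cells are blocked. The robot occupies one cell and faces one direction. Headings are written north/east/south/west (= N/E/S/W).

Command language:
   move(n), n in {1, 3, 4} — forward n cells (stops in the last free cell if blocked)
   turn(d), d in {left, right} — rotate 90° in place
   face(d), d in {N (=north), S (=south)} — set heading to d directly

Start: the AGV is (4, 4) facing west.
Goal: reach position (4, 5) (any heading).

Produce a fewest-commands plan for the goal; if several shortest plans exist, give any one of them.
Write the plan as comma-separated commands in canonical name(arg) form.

t0: (4, 4) facing west
step 1 (face(N)): (4, 4) facing north
step 2 (move(1)): (4, 5) facing north
minimal: 2 command(s), checked below 2.

face(N), move(1)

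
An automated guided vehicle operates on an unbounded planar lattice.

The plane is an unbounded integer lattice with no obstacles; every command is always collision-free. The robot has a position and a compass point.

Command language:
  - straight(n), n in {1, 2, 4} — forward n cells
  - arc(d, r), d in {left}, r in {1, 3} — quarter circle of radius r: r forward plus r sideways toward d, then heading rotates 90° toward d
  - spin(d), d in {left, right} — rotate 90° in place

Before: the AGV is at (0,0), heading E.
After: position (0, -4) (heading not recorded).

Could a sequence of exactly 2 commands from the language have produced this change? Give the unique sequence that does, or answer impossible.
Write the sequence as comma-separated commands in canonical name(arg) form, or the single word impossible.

spin(right), straight(4)

key: running straight(4) before spin(right) would end elsewhere — order is forced
from: at (0,0), heading E
[1] after spin(right): at (0,0), heading S
[2] after straight(4): at (0,-4), heading S
no other 2-command option fits: unique.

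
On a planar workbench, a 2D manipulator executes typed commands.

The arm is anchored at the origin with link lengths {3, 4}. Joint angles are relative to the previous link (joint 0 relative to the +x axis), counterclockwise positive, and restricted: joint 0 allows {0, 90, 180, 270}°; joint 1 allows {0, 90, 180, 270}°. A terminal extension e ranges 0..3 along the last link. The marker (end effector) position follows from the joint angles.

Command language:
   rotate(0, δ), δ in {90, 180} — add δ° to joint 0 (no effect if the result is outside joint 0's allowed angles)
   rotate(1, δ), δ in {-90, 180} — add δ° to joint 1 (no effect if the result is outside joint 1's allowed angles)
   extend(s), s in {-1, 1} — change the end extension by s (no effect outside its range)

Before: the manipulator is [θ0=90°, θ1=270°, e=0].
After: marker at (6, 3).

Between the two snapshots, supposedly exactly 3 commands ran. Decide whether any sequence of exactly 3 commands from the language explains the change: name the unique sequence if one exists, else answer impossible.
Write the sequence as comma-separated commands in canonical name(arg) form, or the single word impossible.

key: order matters: swapping extend(-1) and extend(1) lands elsewhere
initial: [θ0=90°, θ1=270°, e=0]
t=1 extend(-1) ⇒ [θ0=90°, θ1=270°, e=0]
t=2 extend(1) ⇒ [θ0=90°, θ1=270°, e=1]
t=3 extend(1) ⇒ [θ0=90°, θ1=270°, e=2]
no rival 3-sequence matches.

extend(-1), extend(1), extend(1)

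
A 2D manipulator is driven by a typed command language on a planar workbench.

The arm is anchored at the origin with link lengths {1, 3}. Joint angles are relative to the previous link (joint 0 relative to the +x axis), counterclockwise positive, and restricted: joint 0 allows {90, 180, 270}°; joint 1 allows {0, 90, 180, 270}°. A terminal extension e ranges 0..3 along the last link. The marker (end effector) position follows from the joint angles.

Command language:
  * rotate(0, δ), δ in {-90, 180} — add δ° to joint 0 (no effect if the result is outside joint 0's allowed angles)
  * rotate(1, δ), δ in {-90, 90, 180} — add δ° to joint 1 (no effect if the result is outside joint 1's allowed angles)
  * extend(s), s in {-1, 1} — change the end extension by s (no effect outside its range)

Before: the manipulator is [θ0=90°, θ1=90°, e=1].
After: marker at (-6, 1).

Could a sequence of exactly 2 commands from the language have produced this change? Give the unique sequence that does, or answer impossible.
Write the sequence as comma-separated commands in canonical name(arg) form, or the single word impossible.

from: [θ0=90°, θ1=90°, e=1]
[1] after extend(1): [θ0=90°, θ1=90°, e=2]
[2] after extend(1): [θ0=90°, θ1=90°, e=3]
all 49 alternatives checked — unique.

extend(1), extend(1)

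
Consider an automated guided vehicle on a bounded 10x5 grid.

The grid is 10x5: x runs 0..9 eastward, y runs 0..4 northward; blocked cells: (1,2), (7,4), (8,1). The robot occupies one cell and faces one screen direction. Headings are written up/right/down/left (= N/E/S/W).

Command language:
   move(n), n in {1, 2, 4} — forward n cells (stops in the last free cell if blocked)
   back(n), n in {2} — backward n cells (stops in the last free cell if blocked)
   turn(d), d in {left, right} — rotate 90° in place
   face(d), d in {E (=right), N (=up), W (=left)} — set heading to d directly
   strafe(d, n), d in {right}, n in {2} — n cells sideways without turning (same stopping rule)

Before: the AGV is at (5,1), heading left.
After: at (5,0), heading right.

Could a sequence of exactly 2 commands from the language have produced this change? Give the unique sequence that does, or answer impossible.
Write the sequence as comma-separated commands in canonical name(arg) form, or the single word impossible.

key: running strafe(right, 2) before face(E) would end elsewhere — order is forced
from: at (5,1), heading left
1. face(E) → at (5,1), heading right
2. strafe(right, 2) → at (5,0), heading right
all 100 alternatives checked — unique.

face(E), strafe(right, 2)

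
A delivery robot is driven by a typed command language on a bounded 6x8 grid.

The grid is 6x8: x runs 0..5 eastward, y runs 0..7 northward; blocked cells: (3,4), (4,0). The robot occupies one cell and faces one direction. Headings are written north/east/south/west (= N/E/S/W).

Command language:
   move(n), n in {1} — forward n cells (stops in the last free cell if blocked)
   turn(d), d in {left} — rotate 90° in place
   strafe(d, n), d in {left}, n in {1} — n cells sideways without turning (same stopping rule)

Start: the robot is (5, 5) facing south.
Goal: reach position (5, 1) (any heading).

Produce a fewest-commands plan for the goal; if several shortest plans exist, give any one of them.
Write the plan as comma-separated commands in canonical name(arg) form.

t0: (5, 5) facing south
step 1 (move(1)): (5, 4) facing south
step 2 (move(1)): (5, 3) facing south
step 3 (move(1)): (5, 2) facing south
step 4 (move(1)): (5, 1) facing south
minimal: 4 command(s), checked below 4.

move(1), move(1), move(1), move(1)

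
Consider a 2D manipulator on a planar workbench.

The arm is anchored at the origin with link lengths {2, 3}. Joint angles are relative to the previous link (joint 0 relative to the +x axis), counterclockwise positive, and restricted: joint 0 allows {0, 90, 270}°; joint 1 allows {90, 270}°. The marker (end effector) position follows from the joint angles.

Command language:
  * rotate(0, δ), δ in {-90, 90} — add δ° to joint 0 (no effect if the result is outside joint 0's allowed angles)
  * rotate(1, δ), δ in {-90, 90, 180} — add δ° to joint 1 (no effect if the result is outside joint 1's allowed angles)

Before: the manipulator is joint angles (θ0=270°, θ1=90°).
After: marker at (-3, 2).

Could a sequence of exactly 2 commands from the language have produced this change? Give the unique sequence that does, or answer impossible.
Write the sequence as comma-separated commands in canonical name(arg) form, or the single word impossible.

from: joint angles (θ0=270°, θ1=90°)
t=1 rotate(0, 90) ⇒ joint angles (θ0=0°, θ1=90°)
t=2 rotate(0, 90) ⇒ joint angles (θ0=90°, θ1=90°)
all 25 alternatives checked — unique.

rotate(0, 90), rotate(0, 90)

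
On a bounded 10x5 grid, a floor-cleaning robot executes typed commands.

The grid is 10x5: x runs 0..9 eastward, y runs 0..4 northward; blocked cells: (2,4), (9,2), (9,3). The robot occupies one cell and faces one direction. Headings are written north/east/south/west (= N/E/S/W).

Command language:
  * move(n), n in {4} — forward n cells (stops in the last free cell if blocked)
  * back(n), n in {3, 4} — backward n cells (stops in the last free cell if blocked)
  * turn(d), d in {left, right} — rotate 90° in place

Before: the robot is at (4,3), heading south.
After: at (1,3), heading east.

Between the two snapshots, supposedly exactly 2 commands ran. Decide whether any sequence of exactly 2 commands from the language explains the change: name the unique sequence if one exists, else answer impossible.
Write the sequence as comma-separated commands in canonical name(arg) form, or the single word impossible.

turn(left), back(3)

key: running back(3) before turn(left) would end elsewhere — order is forced
t0: at (4,3), heading south
step 1 (turn(left)): at (4,3), heading east
step 2 (back(3)): at (1,3), heading east
no other 2-command option fits: unique.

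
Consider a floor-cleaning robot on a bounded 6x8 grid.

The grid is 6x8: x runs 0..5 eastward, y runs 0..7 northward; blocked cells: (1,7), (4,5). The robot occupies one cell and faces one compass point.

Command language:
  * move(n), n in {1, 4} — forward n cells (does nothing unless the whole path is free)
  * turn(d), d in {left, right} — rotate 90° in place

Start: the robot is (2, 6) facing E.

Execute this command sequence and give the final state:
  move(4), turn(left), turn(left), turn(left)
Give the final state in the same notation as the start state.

(2, 6) facing S

from: (2, 6) facing E
step 1 (move(4)): (2, 6) facing E
step 2 (turn(left)): (2, 6) facing N
step 3 (turn(left)): (2, 6) facing W
step 4 (turn(left)): (2, 6) facing S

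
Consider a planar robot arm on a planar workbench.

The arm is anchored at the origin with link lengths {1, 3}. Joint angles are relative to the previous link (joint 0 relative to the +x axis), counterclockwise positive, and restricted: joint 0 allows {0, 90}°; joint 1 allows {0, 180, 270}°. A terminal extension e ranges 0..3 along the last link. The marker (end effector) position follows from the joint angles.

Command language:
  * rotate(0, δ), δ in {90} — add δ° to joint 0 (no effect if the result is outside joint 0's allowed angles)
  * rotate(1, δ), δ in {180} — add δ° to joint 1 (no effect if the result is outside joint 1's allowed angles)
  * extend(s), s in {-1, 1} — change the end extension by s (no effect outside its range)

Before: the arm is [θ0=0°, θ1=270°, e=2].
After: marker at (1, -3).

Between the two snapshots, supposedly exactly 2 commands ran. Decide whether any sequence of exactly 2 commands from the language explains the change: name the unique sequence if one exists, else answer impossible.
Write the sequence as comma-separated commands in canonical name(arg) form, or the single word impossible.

extend(-1), extend(-1)

start: [θ0=0°, θ1=270°, e=2]
t=1 extend(-1) ⇒ [θ0=0°, θ1=270°, e=1]
t=2 extend(-1) ⇒ [θ0=0°, θ1=270°, e=0]
no rival 2-sequence matches.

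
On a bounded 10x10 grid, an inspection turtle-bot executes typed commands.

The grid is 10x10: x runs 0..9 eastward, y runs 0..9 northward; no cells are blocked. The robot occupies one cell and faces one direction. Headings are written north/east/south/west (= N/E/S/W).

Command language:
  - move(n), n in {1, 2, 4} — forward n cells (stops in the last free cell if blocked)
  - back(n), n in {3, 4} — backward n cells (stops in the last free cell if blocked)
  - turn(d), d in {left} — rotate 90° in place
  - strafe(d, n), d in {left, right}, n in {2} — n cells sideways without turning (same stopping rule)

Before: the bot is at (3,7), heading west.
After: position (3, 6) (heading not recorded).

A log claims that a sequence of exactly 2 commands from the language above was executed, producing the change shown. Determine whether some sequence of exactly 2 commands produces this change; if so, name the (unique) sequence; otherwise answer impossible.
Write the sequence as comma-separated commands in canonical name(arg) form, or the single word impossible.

turn(left), move(1)

key: order matters: swapping turn(left) and move(1) lands elsewhere
from: at (3,7), heading west
t=1 turn(left) ⇒ at (3,7), heading south
t=2 move(1) ⇒ at (3,6), heading south
all 64 alternatives checked — unique.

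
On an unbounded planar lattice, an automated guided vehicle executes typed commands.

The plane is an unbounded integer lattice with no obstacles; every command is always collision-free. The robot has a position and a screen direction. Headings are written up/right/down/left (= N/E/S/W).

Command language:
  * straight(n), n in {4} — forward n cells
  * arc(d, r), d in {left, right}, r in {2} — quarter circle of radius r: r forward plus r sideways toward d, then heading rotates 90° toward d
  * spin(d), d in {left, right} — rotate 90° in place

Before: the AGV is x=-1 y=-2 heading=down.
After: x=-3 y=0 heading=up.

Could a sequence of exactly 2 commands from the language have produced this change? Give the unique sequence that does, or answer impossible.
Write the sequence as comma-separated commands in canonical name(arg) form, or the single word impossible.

key: cell and facing (now N) both changed — the 2 commands mix motion and turning
t0: x=-1 y=-2 heading=down
1. spin(right) → x=-1 y=-2 heading=left
2. arc(right, 2) → x=-3 y=0 heading=up
all 25 alternatives checked — unique.

spin(right), arc(right, 2)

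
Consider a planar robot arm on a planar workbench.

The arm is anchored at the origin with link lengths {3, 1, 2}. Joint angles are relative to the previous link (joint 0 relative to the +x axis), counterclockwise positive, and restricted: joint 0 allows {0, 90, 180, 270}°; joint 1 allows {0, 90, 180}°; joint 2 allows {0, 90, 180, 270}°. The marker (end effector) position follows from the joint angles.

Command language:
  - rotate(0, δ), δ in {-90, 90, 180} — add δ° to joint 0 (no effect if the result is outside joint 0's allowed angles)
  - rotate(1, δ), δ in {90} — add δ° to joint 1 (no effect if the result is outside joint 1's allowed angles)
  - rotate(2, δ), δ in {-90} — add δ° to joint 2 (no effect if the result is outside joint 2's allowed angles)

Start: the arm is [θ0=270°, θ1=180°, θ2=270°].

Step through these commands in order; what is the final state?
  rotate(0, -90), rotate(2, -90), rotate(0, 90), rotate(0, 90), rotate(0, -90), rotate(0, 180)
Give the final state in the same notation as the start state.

begin: [θ0=270°, θ1=180°, θ2=270°]
1. rotate(0, -90) → [θ0=180°, θ1=180°, θ2=270°]
2. rotate(2, -90) → [θ0=180°, θ1=180°, θ2=180°]
3. rotate(0, 90) → [θ0=270°, θ1=180°, θ2=180°]
4. rotate(0, 90) → [θ0=0°, θ1=180°, θ2=180°]
5. rotate(0, -90) → [θ0=270°, θ1=180°, θ2=180°]
6. rotate(0, 180) → [θ0=90°, θ1=180°, θ2=180°]

[θ0=90°, θ1=180°, θ2=180°]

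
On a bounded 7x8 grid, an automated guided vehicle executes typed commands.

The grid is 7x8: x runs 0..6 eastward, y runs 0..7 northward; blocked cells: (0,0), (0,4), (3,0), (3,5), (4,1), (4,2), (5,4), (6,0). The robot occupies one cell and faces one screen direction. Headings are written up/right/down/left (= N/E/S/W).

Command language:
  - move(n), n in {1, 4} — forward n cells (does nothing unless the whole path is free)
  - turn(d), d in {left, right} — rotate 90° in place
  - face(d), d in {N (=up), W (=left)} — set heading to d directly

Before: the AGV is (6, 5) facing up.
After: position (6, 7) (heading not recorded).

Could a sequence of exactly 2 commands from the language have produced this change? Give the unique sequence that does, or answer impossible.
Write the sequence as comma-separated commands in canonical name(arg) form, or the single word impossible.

move(1), move(1)

t0: (6, 5) facing up
t=1 move(1) ⇒ (6, 6) facing up
t=2 move(1) ⇒ (6, 7) facing up
no rival 2-sequence matches.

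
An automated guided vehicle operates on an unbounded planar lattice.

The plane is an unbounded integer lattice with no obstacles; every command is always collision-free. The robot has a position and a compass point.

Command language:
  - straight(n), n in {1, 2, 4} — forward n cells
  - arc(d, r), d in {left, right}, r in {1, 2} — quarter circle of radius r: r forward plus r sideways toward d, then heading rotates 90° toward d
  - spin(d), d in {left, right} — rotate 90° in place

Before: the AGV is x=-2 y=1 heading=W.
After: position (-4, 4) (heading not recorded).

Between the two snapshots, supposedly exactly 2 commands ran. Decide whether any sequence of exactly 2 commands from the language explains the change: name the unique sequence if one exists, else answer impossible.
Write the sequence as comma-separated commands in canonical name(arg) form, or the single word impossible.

arc(right, 2), straight(1)

key: running straight(1) before arc(right, 2) would end elsewhere — order is forced
initial: x=-2 y=1 heading=W
[1] after arc(right, 2): x=-4 y=3 heading=N
[2] after straight(1): x=-4 y=4 heading=N
all 81 alternatives checked — unique.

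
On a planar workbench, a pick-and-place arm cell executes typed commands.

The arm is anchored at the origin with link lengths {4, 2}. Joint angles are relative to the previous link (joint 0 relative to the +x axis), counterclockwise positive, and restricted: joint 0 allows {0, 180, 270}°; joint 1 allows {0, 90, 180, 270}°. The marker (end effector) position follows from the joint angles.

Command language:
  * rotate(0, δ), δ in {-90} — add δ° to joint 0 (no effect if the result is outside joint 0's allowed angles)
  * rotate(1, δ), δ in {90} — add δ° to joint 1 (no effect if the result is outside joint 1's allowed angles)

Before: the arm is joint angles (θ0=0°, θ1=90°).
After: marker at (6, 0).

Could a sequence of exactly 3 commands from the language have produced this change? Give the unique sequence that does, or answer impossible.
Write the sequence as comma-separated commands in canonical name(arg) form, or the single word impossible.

rotate(1, 90), rotate(1, 90), rotate(1, 90)

t0: joint angles (θ0=0°, θ1=90°)
t=1 rotate(1, 90) ⇒ joint angles (θ0=0°, θ1=180°)
t=2 rotate(1, 90) ⇒ joint angles (θ0=0°, θ1=270°)
t=3 rotate(1, 90) ⇒ joint angles (θ0=0°, θ1=0°)
no other 3-command option fits: unique.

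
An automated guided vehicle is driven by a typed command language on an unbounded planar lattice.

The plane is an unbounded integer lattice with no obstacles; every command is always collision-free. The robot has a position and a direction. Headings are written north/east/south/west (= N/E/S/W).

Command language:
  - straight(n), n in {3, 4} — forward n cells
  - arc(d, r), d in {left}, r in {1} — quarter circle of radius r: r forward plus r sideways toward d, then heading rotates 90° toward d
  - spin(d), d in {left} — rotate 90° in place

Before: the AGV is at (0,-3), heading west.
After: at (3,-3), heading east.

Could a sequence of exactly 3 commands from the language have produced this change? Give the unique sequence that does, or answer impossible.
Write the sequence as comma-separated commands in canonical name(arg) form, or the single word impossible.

spin(left), spin(left), straight(3)

key: running straight(3) before spin(left) would end elsewhere — order is forced
t0: at (0,-3), heading west
[1] after spin(left): at (0,-3), heading south
[2] after spin(left): at (0,-3), heading east
[3] after straight(3): at (3,-3), heading east
uniquely the one of 64 3-step routes that fits.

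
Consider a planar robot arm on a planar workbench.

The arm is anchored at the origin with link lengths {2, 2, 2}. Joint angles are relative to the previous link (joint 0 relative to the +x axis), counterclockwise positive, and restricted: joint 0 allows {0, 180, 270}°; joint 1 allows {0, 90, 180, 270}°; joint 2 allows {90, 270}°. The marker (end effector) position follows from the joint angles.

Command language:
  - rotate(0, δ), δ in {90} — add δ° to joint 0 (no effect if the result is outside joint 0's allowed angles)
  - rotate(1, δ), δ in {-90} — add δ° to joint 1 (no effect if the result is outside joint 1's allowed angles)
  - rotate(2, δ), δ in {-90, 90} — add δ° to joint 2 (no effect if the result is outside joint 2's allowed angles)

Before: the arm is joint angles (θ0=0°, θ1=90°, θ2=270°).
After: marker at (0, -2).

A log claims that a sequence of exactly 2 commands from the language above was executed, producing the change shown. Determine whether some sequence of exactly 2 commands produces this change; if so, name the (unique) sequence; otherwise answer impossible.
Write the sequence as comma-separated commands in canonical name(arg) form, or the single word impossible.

rotate(1, -90), rotate(1, -90)

begin: joint angles (θ0=0°, θ1=90°, θ2=270°)
step 1 (rotate(1, -90)): joint angles (θ0=0°, θ1=0°, θ2=270°)
step 2 (rotate(1, -90)): joint angles (θ0=0°, θ1=270°, θ2=270°)
no rival 2-sequence matches.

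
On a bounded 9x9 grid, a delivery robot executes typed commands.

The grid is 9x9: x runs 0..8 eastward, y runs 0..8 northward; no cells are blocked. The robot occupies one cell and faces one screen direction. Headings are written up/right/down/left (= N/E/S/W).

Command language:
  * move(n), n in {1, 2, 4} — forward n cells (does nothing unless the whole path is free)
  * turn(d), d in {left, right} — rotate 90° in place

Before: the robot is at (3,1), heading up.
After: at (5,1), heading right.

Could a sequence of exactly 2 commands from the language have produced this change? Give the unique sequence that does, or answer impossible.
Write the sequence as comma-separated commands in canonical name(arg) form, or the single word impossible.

key: position moved to (5,1) AND the heading swung to E — translation plus rotation needed
t0: at (3,1), heading up
t=1 turn(right) ⇒ at (3,1), heading right
t=2 move(2) ⇒ at (5,1), heading right
all 25 alternatives checked — unique.

turn(right), move(2)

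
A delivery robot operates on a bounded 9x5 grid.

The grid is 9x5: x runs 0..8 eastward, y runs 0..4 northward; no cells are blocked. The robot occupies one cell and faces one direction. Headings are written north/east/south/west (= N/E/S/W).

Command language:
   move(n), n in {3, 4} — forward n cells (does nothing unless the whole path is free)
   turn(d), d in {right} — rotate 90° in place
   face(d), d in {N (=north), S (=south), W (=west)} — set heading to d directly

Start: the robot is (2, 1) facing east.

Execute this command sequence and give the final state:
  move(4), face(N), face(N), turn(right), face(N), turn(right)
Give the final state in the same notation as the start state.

(6, 1) facing east

start: (2, 1) facing east
step 1 (move(4)): (6, 1) facing east
step 2 (face(N)): (6, 1) facing north
step 3 (face(N)): (6, 1) facing north
step 4 (turn(right)): (6, 1) facing east
step 5 (face(N)): (6, 1) facing north
step 6 (turn(right)): (6, 1) facing east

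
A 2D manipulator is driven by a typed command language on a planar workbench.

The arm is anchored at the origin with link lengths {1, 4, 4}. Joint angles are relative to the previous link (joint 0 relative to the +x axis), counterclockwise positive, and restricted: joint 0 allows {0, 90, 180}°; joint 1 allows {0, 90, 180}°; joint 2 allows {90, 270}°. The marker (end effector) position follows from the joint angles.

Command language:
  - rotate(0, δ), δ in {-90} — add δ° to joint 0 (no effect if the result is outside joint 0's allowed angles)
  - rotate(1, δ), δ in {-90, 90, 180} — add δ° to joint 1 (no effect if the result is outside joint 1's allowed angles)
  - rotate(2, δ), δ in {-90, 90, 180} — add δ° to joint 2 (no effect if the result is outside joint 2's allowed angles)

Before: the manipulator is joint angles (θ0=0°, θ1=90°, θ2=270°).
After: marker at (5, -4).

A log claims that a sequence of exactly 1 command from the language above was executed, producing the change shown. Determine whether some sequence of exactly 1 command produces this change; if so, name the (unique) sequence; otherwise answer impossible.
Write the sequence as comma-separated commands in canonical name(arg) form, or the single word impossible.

rotate(1, -90)

initial: joint angles (θ0=0°, θ1=90°, θ2=270°)
1. rotate(1, -90) → joint angles (θ0=0°, θ1=0°, θ2=270°)
no rival 1-sequence matches.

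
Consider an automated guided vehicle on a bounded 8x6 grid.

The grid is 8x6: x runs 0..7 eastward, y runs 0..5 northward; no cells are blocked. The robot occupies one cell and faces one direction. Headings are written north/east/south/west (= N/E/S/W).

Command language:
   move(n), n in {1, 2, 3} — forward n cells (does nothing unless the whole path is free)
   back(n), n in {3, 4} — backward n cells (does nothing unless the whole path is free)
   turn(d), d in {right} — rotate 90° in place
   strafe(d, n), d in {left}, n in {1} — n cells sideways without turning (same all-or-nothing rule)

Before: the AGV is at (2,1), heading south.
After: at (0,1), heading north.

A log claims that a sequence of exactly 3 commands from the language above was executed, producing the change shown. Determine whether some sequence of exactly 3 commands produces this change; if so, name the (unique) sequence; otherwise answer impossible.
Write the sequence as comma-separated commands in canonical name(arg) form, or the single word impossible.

key: cell and facing (now N) both changed — the 3 commands mix motion and turning
from: at (2,1), heading south
1. turn(right) → at (2,1), heading west
2. move(2) → at (0,1), heading west
3. turn(right) → at (0,1), heading north
no rival 3-sequence matches.

turn(right), move(2), turn(right)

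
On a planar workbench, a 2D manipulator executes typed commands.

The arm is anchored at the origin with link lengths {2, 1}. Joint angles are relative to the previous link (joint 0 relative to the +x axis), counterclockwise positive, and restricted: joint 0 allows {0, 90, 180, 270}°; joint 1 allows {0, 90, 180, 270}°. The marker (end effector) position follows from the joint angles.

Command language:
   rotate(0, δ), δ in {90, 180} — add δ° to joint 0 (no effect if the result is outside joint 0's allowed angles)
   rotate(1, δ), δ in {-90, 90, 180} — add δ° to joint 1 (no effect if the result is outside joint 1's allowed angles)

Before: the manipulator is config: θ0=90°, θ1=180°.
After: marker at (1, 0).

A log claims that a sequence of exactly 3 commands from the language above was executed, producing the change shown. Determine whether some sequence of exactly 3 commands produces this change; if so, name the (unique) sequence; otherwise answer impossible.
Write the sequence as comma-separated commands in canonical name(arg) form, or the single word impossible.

initial: config: θ0=90°, θ1=180°
1. rotate(0, 90) → config: θ0=180°, θ1=180°
2. rotate(0, 90) → config: θ0=270°, θ1=180°
3. rotate(0, 90) → config: θ0=0°, θ1=180°
no rival 3-sequence matches.

rotate(0, 90), rotate(0, 90), rotate(0, 90)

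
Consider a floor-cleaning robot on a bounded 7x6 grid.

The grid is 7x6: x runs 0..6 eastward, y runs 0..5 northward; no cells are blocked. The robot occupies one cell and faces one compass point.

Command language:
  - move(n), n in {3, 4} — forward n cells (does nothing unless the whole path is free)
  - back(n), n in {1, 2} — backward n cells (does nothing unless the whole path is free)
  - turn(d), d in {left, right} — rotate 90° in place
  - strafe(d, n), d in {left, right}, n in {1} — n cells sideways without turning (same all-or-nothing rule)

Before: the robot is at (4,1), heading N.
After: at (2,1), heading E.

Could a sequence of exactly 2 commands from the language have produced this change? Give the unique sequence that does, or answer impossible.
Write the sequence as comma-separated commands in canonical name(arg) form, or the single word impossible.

key: order matters: swapping turn(right) and back(2) lands elsewhere
from: at (4,1), heading N
t=1 turn(right) ⇒ at (4,1), heading E
t=2 back(2) ⇒ at (2,1), heading E
uniquely the one of 64 2-step routes that fits.

turn(right), back(2)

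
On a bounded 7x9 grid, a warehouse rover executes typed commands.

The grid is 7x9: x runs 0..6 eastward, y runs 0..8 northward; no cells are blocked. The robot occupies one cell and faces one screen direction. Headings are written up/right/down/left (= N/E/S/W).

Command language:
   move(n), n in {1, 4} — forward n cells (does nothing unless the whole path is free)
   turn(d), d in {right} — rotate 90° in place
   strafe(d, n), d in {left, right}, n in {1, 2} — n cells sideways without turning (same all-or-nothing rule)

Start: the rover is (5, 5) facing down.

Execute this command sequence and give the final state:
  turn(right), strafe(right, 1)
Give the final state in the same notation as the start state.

start: (5, 5) facing down
step 1 (turn(right)): (5, 5) facing left
step 2 (strafe(right, 1)): (5, 6) facing left

(5, 6) facing left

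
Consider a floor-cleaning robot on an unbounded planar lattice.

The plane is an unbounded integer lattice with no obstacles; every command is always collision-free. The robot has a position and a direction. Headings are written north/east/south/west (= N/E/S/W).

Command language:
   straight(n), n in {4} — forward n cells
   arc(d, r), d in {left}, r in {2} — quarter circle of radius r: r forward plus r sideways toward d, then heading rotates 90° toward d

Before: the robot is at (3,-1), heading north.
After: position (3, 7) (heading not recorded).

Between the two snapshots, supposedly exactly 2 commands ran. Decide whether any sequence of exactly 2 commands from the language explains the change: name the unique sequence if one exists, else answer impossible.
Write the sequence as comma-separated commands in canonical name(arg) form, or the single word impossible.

straight(4), straight(4)

initial: at (3,-1), heading north
1. straight(4) → at (3,3), heading north
2. straight(4) → at (3,7), heading north
all 4 alternatives checked — unique.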